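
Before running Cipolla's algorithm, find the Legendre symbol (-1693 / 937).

-1

(-1693 / 937)
  = (1693 / 937)    [937 ≡ 1 mod 4 ⇒ (-1 / 937) = +1]
  = (756 / 937)    [1693 ≡ 756 mod 937]
  = (189 / 937)    [937 ≡ 1 mod 8 ⇒ (2 / 937)^2 = +1]
  = (937 / 189)    [QR: 189 ≡ 1 mod 4, sign kept]
  = (181 / 189)    [937 ≡ 181 mod 189]
  = (189 / 181)    [QR: 181 ≡ 1 mod 4, sign kept]
  = (8 / 181)    [189 ≡ 8 mod 181]
  = -(1 / 181)    [181 ≡ 5 mod 8 ⇒ (2 / 181)^3 = -1]
  = -1    [(1 / 181) = 1]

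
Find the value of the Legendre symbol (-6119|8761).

1

Reduce the numerator: -6119 ≡ 2642 (mod 8761), so (-6119|8761) = (2642|8761).
Factor out 2: 2642 = 2·1321. Since 8761 ≡ 1 (mod 8), (2|8761) = +1. Now have (1321|8761).
1321 ≡ 1 (mod 4), so quadratic reciprocity gives (1321|8761) = (8761|1321). Reduce: 8761 ≡ 835 (mod 1321). Now have (835|1321).
1321 ≡ 1 (mod 4), so quadratic reciprocity gives (835|1321) = (1321|835). Reduce: 1321 ≡ 486 (mod 835). Now have (486|835).
Factor out 2: 486 = 2·243. Since 835 ≡ 3 (mod 8), (2|835) = -1. Now have -(243|835).
Both 243 ≡ 3 and 835 ≡ 3 (mod 4), so reciprocity gives (243|835) = -(835|243). Reduce: 835 ≡ 106 (mod 243). Now have (106|243).
Factor out 2: 106 = 2·53. Since 243 ≡ 3 (mod 8), (2|243) = -1. Now have -(53|243).
53 ≡ 1 (mod 4), so quadratic reciprocity gives (53|243) = (243|53). Reduce: 243 ≡ 31 (mod 53). Now have -(31|53).
53 ≡ 1 (mod 4), so quadratic reciprocity gives (31|53) = (53|31). Reduce: 53 ≡ 22 (mod 31). Now have -(22|31).
Factor out 2: 22 = 2·11. Since 31 ≡ 7 (mod 8), (2|31) = +1. Now have -(11|31).
Both 11 ≡ 3 and 31 ≡ 3 (mod 4), so reciprocity gives (11|31) = -(31|11). Reduce: 31 ≡ 9 (mod 11). Now have (9|11).
9 ≡ 1 (mod 4), so quadratic reciprocity gives (9|11) = (11|9). Reduce: 11 ≡ 2 (mod 9). Now have (2|9).
Factor out 2: 2 = 2. Since 9 ≡ 1 (mod 8), (2|9) = +1. Now have (1|9).
(1|9) = 1. Collecting the sign factors: 1.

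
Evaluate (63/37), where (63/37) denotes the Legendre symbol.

Reduce the numerator: 63 ≡ 26 (mod 37), so (63/37) = (26/37).
Factor out 2: 26 = 2·13. Since 37 ≡ 5 (mod 8), (2/37) = -1. Now have -(13/37).
13 ≡ 1 (mod 4), so quadratic reciprocity gives (13/37) = (37/13). Reduce: 37 ≡ 11 (mod 13). Now have -(11/13).
13 ≡ 1 (mod 4), so quadratic reciprocity gives (11/13) = (13/11). Reduce: 13 ≡ 2 (mod 11). Now have -(2/11).
Factor out 2: 2 = 2. Since 11 ≡ 3 (mod 8), (2/11) = -1. Now have (1/11).
(1/11) = 1. Collecting the sign factors: 1.

1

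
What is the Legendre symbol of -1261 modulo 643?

1

(-1261|643)
  = (25|643)    [-1261 ≡ 25 mod 643]
  = (643|25)    [QR: 25 ≡ 1 mod 4, sign kept]
  = (18|25)    [643 ≡ 18 mod 25]
  = (9|25)    [25 ≡ 1 mod 8 ⇒ (2|25) = +1]
  = (25|9)    [QR: 9 ≡ 1 mod 4, sign kept]
  = (7|9)    [25 ≡ 7 mod 9]
  = (9|7)    [QR: 9 ≡ 1 mod 4, sign kept]
  = (2|7)    [9 ≡ 2 mod 7]
  = (1|7)    [7 ≡ 7 mod 8 ⇒ (2|7) = +1]
  = 1    [(1|7) = 1]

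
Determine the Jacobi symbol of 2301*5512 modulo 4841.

By multiplicativity, (2301·5512|4841) = (2301|4841)·(5512|4841).
First factor (2301|4841):
2301 ≡ 1 (mod 4), so quadratic reciprocity gives (2301|4841) = (4841|2301). Reduce: 4841 ≡ 239 (mod 2301). Now have (239|2301).
2301 ≡ 1 (mod 4), so quadratic reciprocity gives (239|2301) = (2301|239). Reduce: 2301 ≡ 150 (mod 239). Now have (150|239).
Factor out 2: 150 = 2·75. Since 239 ≡ 7 (mod 8), (2|239) = +1. Now have (75|239).
Both 75 ≡ 3 and 239 ≡ 3 (mod 4), so reciprocity gives (75|239) = -(239|75). Reduce: 239 ≡ 14 (mod 75). Now have -(14|75).
Factor out 2: 14 = 2·7. Since 75 ≡ 3 (mod 8), (2|75) = -1. Now have (7|75).
Both 7 ≡ 3 and 75 ≡ 3 (mod 4), so reciprocity gives (7|75) = -(75|7). Reduce: 75 ≡ 5 (mod 7). Now have -(5|7).
5 ≡ 1 (mod 4), so quadratic reciprocity gives (5|7) = (7|5). Reduce: 7 ≡ 2 (mod 5). Now have -(2|5).
Factor out 2: 2 = 2. Since 5 ≡ 5 (mod 8), (2|5) = -1. Now have (1|5).
(1|5) = 1. Collecting the sign factors: 1.
Second factor (5512|4841):
Reduce the numerator: 5512 ≡ 671 (mod 4841), so (5512|4841) = (671|4841).
4841 ≡ 1 (mod 4), so quadratic reciprocity gives (671|4841) = (4841|671). Reduce: 4841 ≡ 144 (mod 671). Now have (144|671).
Factor out 2: 144 = 2^4·9. Since 671 ≡ 7 (mod 8), (2|671) = +1, and (2|671)^4 = +1. Now have (9|671).
9 ≡ 1 (mod 4), so quadratic reciprocity gives (9|671) = (671|9). Reduce: 671 ≡ 5 (mod 9). Now have (5|9).
5 ≡ 1 (mod 4), so quadratic reciprocity gives (5|9) = (9|5). Reduce: 9 ≡ 4 (mod 5). Now have (4|5).
Factor out 2: 4 = 2^2. Since 5 ≡ 5 (mod 8), (2|5) = -1, and (2|5)^2 = +1. Now have (1|5).
(1|5) = 1. Collecting the sign factors: 1.
Product: (1)·(1) = 1.

1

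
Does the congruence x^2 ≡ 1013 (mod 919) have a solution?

yes

Reduce the numerator: 1013 ≡ 94 (mod 919), so (1013/919) = (94/919).
Factor out 2: 94 = 2·47. Since 919 ≡ 7 (mod 8), (2/919) = +1. Now have (47/919).
Both 47 ≡ 3 and 919 ≡ 3 (mod 4), so reciprocity gives (47/919) = -(919/47). Reduce: 919 ≡ 26 (mod 47). Now have -(26/47).
Factor out 2: 26 = 2·13. Since 47 ≡ 7 (mod 8), (2/47) = +1. Now have -(13/47).
13 ≡ 1 (mod 4), so quadratic reciprocity gives (13/47) = (47/13). Reduce: 47 ≡ 8 (mod 13). Now have -(8/13).
Factor out 2: 8 = 2^3. Since 13 ≡ 5 (mod 8), (2/13) = -1, and (2/13)^3 = -1. Now have (1/13).
(1/13) = 1. Collecting the sign factors: 1.
(1013/919) = 1, and 919 is prime, so 1013 is a quadratic residue mod 919.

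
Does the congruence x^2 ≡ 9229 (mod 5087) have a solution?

yes

(9229|5087)
  = (4142|5087)    [9229 ≡ 4142 mod 5087]
  = (2071|5087)    [5087 ≡ 7 mod 8 ⇒ (2|5087) = +1]
  = -(5087|2071)    [QR: both ≡ 3 mod 4, sign flips]
  = -(945|2071)    [5087 ≡ 945 mod 2071]
  = -(2071|945)    [QR: 945 ≡ 1 mod 4, sign kept]
  = -(181|945)    [2071 ≡ 181 mod 945]
  = -(945|181)    [QR: 181 ≡ 1 mod 4, sign kept]
  = -(40|181)    [945 ≡ 40 mod 181]
  = (5|181)    [181 ≡ 5 mod 8 ⇒ (2|181)^3 = -1]
  = (181|5)    [QR: 5 ≡ 1 mod 4, sign kept]
  = (1|5)    [181 ≡ 1 mod 5]
  = 1    [(1|5) = 1]
The Legendre symbol is 1, so x^2 ≡ 9229 (mod 5087) has solution.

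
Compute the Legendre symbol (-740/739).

(-740/739)
  = (738/739)    [-740 ≡ 738 mod 739]
  = -(369/739)    [739 ≡ 3 mod 8 ⇒ (2/739) = -1]
  = -(739/369)    [QR: 369 ≡ 1 mod 4, sign kept]
  = -(1/369)    [739 ≡ 1 mod 369]
  = -1    [(1/369) = 1]

-1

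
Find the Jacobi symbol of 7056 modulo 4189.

(7056/4189)
  = (2867/4189)    [7056 ≡ 2867 mod 4189]
  = (4189/2867)    [QR: 4189 ≡ 1 mod 4, sign kept]
  = (1322/2867)    [4189 ≡ 1322 mod 2867]
  = -(661/2867)    [2867 ≡ 3 mod 8 ⇒ (2/2867) = -1]
  = -(2867/661)    [QR: 661 ≡ 1 mod 4, sign kept]
  = -(223/661)    [2867 ≡ 223 mod 661]
  = -(661/223)    [QR: 661 ≡ 1 mod 4, sign kept]
  = -(215/223)    [661 ≡ 215 mod 223]
  = (223/215)    [QR: both ≡ 3 mod 4, sign flips]
  = (8/215)    [223 ≡ 8 mod 215]
  = (1/215)    [215 ≡ 7 mod 8 ⇒ (2/215)^3 = +1]
  = 1    [(1/215) = 1]

1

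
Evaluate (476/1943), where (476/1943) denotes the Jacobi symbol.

1

Factor out 2: 476 = 2^2·119. Since 1943 ≡ 7 (mod 8), (2/1943) = +1, and (2/1943)^2 = +1. Now have (119/1943).
Both 119 ≡ 3 and 1943 ≡ 3 (mod 4), so reciprocity gives (119/1943) = -(1943/119). Reduce: 1943 ≡ 39 (mod 119). Now have -(39/119).
Both 39 ≡ 3 and 119 ≡ 3 (mod 4), so reciprocity gives (39/119) = -(119/39). Reduce: 119 ≡ 2 (mod 39). Now have (2/39).
Factor out 2: 2 = 2. Since 39 ≡ 7 (mod 8), (2/39) = +1. Now have (1/39).
(1/39) = 1. Collecting the sign factors: 1.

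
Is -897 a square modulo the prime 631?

(-897/631)
  = -(897/631)    [631 ≡ 3 mod 4 ⇒ (-1/631) = -1]
  = -(266/631)    [897 ≡ 266 mod 631]
  = -(133/631)    [631 ≡ 7 mod 8 ⇒ (2/631) = +1]
  = -(631/133)    [QR: 133 ≡ 1 mod 4, sign kept]
  = -(99/133)    [631 ≡ 99 mod 133]
  = -(133/99)    [QR: 133 ≡ 1 mod 4, sign kept]
  = -(34/99)    [133 ≡ 34 mod 99]
  = (17/99)    [99 ≡ 3 mod 8 ⇒ (2/99) = -1]
  = (99/17)    [QR: 17 ≡ 1 mod 4, sign kept]
  = (14/17)    [99 ≡ 14 mod 17]
  = (7/17)    [17 ≡ 1 mod 8 ⇒ (2/17) = +1]
  = (17/7)    [QR: 17 ≡ 1 mod 4, sign kept]
  = (3/7)    [17 ≡ 3 mod 7]
  = -(7/3)    [QR: both ≡ 3 mod 4, sign flips]
  = -(1/3)    [7 ≡ 1 mod 3]
  = -1    [(1/3) = 1]
(-897/631) = -1, and 631 is prime, so -897 is not a quadratic residue mod 631.

no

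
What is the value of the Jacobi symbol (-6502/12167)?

-1

Reduce the numerator: -6502 ≡ 5665 (mod 12167), so (-6502/12167) = (5665/12167).
5665 ≡ 1 (mod 4), so quadratic reciprocity gives (5665/12167) = (12167/5665). Reduce: 12167 ≡ 837 (mod 5665). Now have (837/5665).
837 ≡ 1 (mod 4), so quadratic reciprocity gives (837/5665) = (5665/837). Reduce: 5665 ≡ 643 (mod 837). Now have (643/837).
837 ≡ 1 (mod 4), so quadratic reciprocity gives (643/837) = (837/643). Reduce: 837 ≡ 194 (mod 643). Now have (194/643).
Factor out 2: 194 = 2·97. Since 643 ≡ 3 (mod 8), (2/643) = -1. Now have -(97/643).
97 ≡ 1 (mod 4), so quadratic reciprocity gives (97/643) = (643/97). Reduce: 643 ≡ 61 (mod 97). Now have -(61/97).
61 ≡ 1 (mod 4), so quadratic reciprocity gives (61/97) = (97/61). Reduce: 97 ≡ 36 (mod 61). Now have -(36/61).
Factor out 2: 36 = 2^2·9. Since 61 ≡ 5 (mod 8), (2/61) = -1, and (2/61)^2 = +1. Now have -(9/61).
9 ≡ 1 (mod 4), so quadratic reciprocity gives (9/61) = (61/9). Reduce: 61 ≡ 7 (mod 9). Now have -(7/9).
9 ≡ 1 (mod 4), so quadratic reciprocity gives (7/9) = (9/7). Reduce: 9 ≡ 2 (mod 7). Now have -(2/7).
Factor out 2: 2 = 2. Since 7 ≡ 7 (mod 8), (2/7) = +1. Now have -(1/7).
(1/7) = 1. Collecting the sign factors: -1.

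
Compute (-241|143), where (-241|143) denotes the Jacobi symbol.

-1

(-241|143)
  = -(241|143)    [143 ≡ 3 mod 4 ⇒ (-1|143) = -1]
  = -(98|143)    [241 ≡ 98 mod 143]
  = -(49|143)    [143 ≡ 7 mod 8 ⇒ (2|143) = +1]
  = -(143|49)    [QR: 49 ≡ 1 mod 4, sign kept]
  = -(45|49)    [143 ≡ 45 mod 49]
  = -(49|45)    [QR: 45 ≡ 1 mod 4, sign kept]
  = -(4|45)    [49 ≡ 4 mod 45]
  = -(1|45)    [45 ≡ 5 mod 8 ⇒ (2|45)^2 = +1]
  = -1    [(1|45) = 1]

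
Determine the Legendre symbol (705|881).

1

(705|881)
  = (881|705)    [QR: 705 ≡ 1 mod 4, sign kept]
  = (176|705)    [881 ≡ 176 mod 705]
  = (11|705)    [705 ≡ 1 mod 8 ⇒ (2|705)^4 = +1]
  = (705|11)    [QR: 705 ≡ 1 mod 4, sign kept]
  = (1|11)    [705 ≡ 1 mod 11]
  = 1    [(1|11) = 1]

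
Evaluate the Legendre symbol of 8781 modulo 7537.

(8781 / 7537)
  = (1244 / 7537)    [8781 ≡ 1244 mod 7537]
  = (311 / 7537)    [7537 ≡ 1 mod 8 ⇒ (2 / 7537)^2 = +1]
  = (7537 / 311)    [QR: 7537 ≡ 1 mod 4, sign kept]
  = (73 / 311)    [7537 ≡ 73 mod 311]
  = (311 / 73)    [QR: 73 ≡ 1 mod 4, sign kept]
  = (19 / 73)    [311 ≡ 19 mod 73]
  = (73 / 19)    [QR: 73 ≡ 1 mod 4, sign kept]
  = (16 / 19)    [73 ≡ 16 mod 19]
  = (1 / 19)    [19 ≡ 3 mod 8 ⇒ (2 / 19)^4 = +1]
  = 1    [(1 / 19) = 1]

1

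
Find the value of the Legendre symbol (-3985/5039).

-1

Pull out -1: (-3985/5039) = (-1/5039)·(3985/5039). Since 5039 ≡ 3 (mod 4), (-1/5039) = -1. Now have -(3985/5039).
3985 ≡ 1 (mod 4), so quadratic reciprocity gives (3985/5039) = (5039/3985). Reduce: 5039 ≡ 1054 (mod 3985). Now have -(1054/3985).
Factor out 2: 1054 = 2·527. Since 3985 ≡ 1 (mod 8), (2/3985) = +1. Now have -(527/3985).
3985 ≡ 1 (mod 4), so quadratic reciprocity gives (527/3985) = (3985/527). Reduce: 3985 ≡ 296 (mod 527). Now have -(296/527).
Factor out 2: 296 = 2^3·37. Since 527 ≡ 7 (mod 8), (2/527) = +1, and (2/527)^3 = +1. Now have -(37/527).
37 ≡ 1 (mod 4), so quadratic reciprocity gives (37/527) = (527/37). Reduce: 527 ≡ 9 (mod 37). Now have -(9/37).
9 ≡ 1 (mod 4), so quadratic reciprocity gives (9/37) = (37/9). Reduce: 37 ≡ 1 (mod 9). Now have -(1/9).
(1/9) = 1. Collecting the sign factors: -1.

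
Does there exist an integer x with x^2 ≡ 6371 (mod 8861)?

(6371/8861)
  = (8861/6371)    [QR: 8861 ≡ 1 mod 4, sign kept]
  = (2490/6371)    [8861 ≡ 2490 mod 6371]
  = -(1245/6371)    [6371 ≡ 3 mod 8 ⇒ (2/6371) = -1]
  = -(6371/1245)    [QR: 1245 ≡ 1 mod 4, sign kept]
  = -(146/1245)    [6371 ≡ 146 mod 1245]
  = (73/1245)    [1245 ≡ 5 mod 8 ⇒ (2/1245) = -1]
  = (1245/73)    [QR: 73 ≡ 1 mod 4, sign kept]
  = (4/73)    [1245 ≡ 4 mod 73]
  = (1/73)    [73 ≡ 1 mod 8 ⇒ (2/73)^2 = +1]
  = 1    [(1/73) = 1]
The Legendre symbol is 1, so x^2 ≡ 6371 (mod 8861) has solution.

yes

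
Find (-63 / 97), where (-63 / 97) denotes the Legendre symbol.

-1

Reduce the numerator: -63 ≡ 34 (mod 97), so (-63 / 97) = (34 / 97).
Factor out 2: 34 = 2·17. Since 97 ≡ 1 (mod 8), (2 / 97) = +1. Now have (17 / 97).
17 ≡ 1 (mod 4), so quadratic reciprocity gives (17 / 97) = (97 / 17). Reduce: 97 ≡ 12 (mod 17). Now have (12 / 17).
Factor out 2: 12 = 2^2·3. Since 17 ≡ 1 (mod 8), (2 / 17) = +1, and (2 / 17)^2 = +1. Now have (3 / 17).
17 ≡ 1 (mod 4), so quadratic reciprocity gives (3 / 17) = (17 / 3). Reduce: 17 ≡ 2 (mod 3). Now have (2 / 3).
Factor out 2: 2 = 2. Since 3 ≡ 3 (mod 8), (2 / 3) = -1. Now have -(1 / 3).
(1 / 3) = 1. Collecting the sign factors: -1.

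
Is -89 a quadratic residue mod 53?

(-89|53)
  = (89|53)    [53 ≡ 1 mod 4 ⇒ (-1|53) = +1]
  = (36|53)    [89 ≡ 36 mod 53]
  = (9|53)    [53 ≡ 5 mod 8 ⇒ (2|53)^2 = +1]
  = (53|9)    [QR: 9 ≡ 1 mod 4, sign kept]
  = (8|9)    [53 ≡ 8 mod 9]
  = (1|9)    [9 ≡ 1 mod 8 ⇒ (2|9)^3 = +1]
  = 1    [(1|9) = 1]
(-89|53) = 1, and 53 is prime, so -89 is a quadratic residue mod 53.

yes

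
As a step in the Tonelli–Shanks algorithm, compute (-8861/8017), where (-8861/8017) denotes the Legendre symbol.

Pull out -1: (-8861/8017) = (-1/8017)·(8861/8017). Since 8017 ≡ 1 (mod 4), (-1/8017) = +1. Now have (8861/8017).
Reduce the numerator: 8861 ≡ 844 (mod 8017), so (8861/8017) = (844/8017).
Factor out 2: 844 = 2^2·211. Since 8017 ≡ 1 (mod 8), (2/8017) = +1, and (2/8017)^2 = +1. Now have (211/8017).
8017 ≡ 1 (mod 4), so quadratic reciprocity gives (211/8017) = (8017/211). Reduce: 8017 ≡ 210 (mod 211). Now have (210/211).
Factor out 2: 210 = 2·105. Since 211 ≡ 3 (mod 8), (2/211) = -1. Now have -(105/211).
105 ≡ 1 (mod 4), so quadratic reciprocity gives (105/211) = (211/105). Reduce: 211 ≡ 1 (mod 105). Now have -(1/105).
(1/105) = 1. Collecting the sign factors: -1.

-1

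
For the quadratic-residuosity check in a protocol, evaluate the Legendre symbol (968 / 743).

1

(968 / 743)
  = (225 / 743)    [968 ≡ 225 mod 743]
  = (743 / 225)    [QR: 225 ≡ 1 mod 4, sign kept]
  = (68 / 225)    [743 ≡ 68 mod 225]
  = (17 / 225)    [225 ≡ 1 mod 8 ⇒ (2 / 225)^2 = +1]
  = (225 / 17)    [QR: 17 ≡ 1 mod 4, sign kept]
  = (4 / 17)    [225 ≡ 4 mod 17]
  = (1 / 17)    [17 ≡ 1 mod 8 ⇒ (2 / 17)^2 = +1]
  = 1    [(1 / 17) = 1]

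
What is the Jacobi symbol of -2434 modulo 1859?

(-2434/1859)
  = (1284/1859)    [-2434 ≡ 1284 mod 1859]
  = (321/1859)    [1859 ≡ 3 mod 8 ⇒ (2/1859)^2 = +1]
  = (1859/321)    [QR: 321 ≡ 1 mod 4, sign kept]
  = (254/321)    [1859 ≡ 254 mod 321]
  = (127/321)    [321 ≡ 1 mod 8 ⇒ (2/321) = +1]
  = (321/127)    [QR: 321 ≡ 1 mod 4, sign kept]
  = (67/127)    [321 ≡ 67 mod 127]
  = -(127/67)    [QR: both ≡ 3 mod 4, sign flips]
  = -(60/67)    [127 ≡ 60 mod 67]
  = -(15/67)    [67 ≡ 3 mod 8 ⇒ (2/67)^2 = +1]
  = (67/15)    [QR: both ≡ 3 mod 4, sign flips]
  = (7/15)    [67 ≡ 7 mod 15]
  = -(15/7)    [QR: both ≡ 3 mod 4, sign flips]
  = -(1/7)    [15 ≡ 1 mod 7]
  = -1    [(1/7) = 1]

-1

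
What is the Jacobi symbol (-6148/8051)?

Reduce the numerator: -6148 ≡ 1903 (mod 8051), so (-6148/8051) = (1903/8051).
Both 1903 ≡ 3 and 8051 ≡ 3 (mod 4), so reciprocity gives (1903/8051) = -(8051/1903). Reduce: 8051 ≡ 439 (mod 1903). Now have -(439/1903).
Both 439 ≡ 3 and 1903 ≡ 3 (mod 4), so reciprocity gives (439/1903) = -(1903/439). Reduce: 1903 ≡ 147 (mod 439). Now have (147/439).
Both 147 ≡ 3 and 439 ≡ 3 (mod 4), so reciprocity gives (147/439) = -(439/147). Reduce: 439 ≡ 145 (mod 147). Now have -(145/147).
145 ≡ 1 (mod 4), so quadratic reciprocity gives (145/147) = (147/145). Reduce: 147 ≡ 2 (mod 145). Now have -(2/145).
Factor out 2: 2 = 2. Since 145 ≡ 1 (mod 8), (2/145) = +1. Now have -(1/145).
(1/145) = 1. Collecting the sign factors: -1.

-1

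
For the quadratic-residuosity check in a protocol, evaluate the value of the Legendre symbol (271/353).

(271/353)
  = (353/271)    [QR: 353 ≡ 1 mod 4, sign kept]
  = (82/271)    [353 ≡ 82 mod 271]
  = (41/271)    [271 ≡ 7 mod 8 ⇒ (2/271) = +1]
  = (271/41)    [QR: 41 ≡ 1 mod 4, sign kept]
  = (25/41)    [271 ≡ 25 mod 41]
  = (41/25)    [QR: 25 ≡ 1 mod 4, sign kept]
  = (16/25)    [41 ≡ 16 mod 25]
  = (1/25)    [25 ≡ 1 mod 8 ⇒ (2/25)^4 = +1]
  = 1    [(1/25) = 1]

1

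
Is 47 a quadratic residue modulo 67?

yes

Both 47 ≡ 3 and 67 ≡ 3 (mod 4), so reciprocity gives (47/67) = -(67/47). Reduce: 67 ≡ 20 (mod 47). Now have -(20/47).
Factor out 2: 20 = 2^2·5. Since 47 ≡ 7 (mod 8), (2/47) = +1, and (2/47)^2 = +1. Now have -(5/47).
5 ≡ 1 (mod 4), so quadratic reciprocity gives (5/47) = (47/5). Reduce: 47 ≡ 2 (mod 5). Now have -(2/5).
Factor out 2: 2 = 2. Since 5 ≡ 5 (mod 8), (2/5) = -1. Now have (1/5).
(1/5) = 1. Collecting the sign factors: 1.
(47/67) = 1, and 67 is prime, so 47 is a quadratic residue mod 67.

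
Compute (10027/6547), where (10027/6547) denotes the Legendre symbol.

-1

(10027/6547)
  = (3480/6547)    [10027 ≡ 3480 mod 6547]
  = -(435/6547)    [6547 ≡ 3 mod 8 ⇒ (2/6547)^3 = -1]
  = (6547/435)    [QR: both ≡ 3 mod 4, sign flips]
  = (22/435)    [6547 ≡ 22 mod 435]
  = -(11/435)    [435 ≡ 3 mod 8 ⇒ (2/435) = -1]
  = (435/11)    [QR: both ≡ 3 mod 4, sign flips]
  = (6/11)    [435 ≡ 6 mod 11]
  = -(3/11)    [11 ≡ 3 mod 8 ⇒ (2/11) = -1]
  = (11/3)    [QR: both ≡ 3 mod 4, sign flips]
  = (2/3)    [11 ≡ 2 mod 3]
  = -(1/3)    [3 ≡ 3 mod 8 ⇒ (2/3) = -1]
  = -1    [(1/3) = 1]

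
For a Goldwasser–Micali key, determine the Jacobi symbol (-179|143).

-1

Pull out -1: (-179|143) = (-1|143)·(179|143). Since 143 ≡ 3 (mod 4), (-1|143) = -1. Now have -(179|143).
Reduce the numerator: 179 ≡ 36 (mod 143), so (179|143) = (36|143).
Factor out 2: 36 = 2^2·9. Since 143 ≡ 7 (mod 8), (2|143) = +1, and (2|143)^2 = +1. Now have -(9|143).
9 ≡ 1 (mod 4), so quadratic reciprocity gives (9|143) = (143|9). Reduce: 143 ≡ 8 (mod 9). Now have -(8|9).
Factor out 2: 8 = 2^3. Since 9 ≡ 1 (mod 8), (2|9) = +1, and (2|9)^3 = +1. Now have -(1|9).
(1|9) = 1. Collecting the sign factors: -1.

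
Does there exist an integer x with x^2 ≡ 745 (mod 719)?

yes

Reduce the numerator: 745 ≡ 26 (mod 719), so (745|719) = (26|719).
Factor out 2: 26 = 2·13. Since 719 ≡ 7 (mod 8), (2|719) = +1. Now have (13|719).
13 ≡ 1 (mod 4), so quadratic reciprocity gives (13|719) = (719|13). Reduce: 719 ≡ 4 (mod 13). Now have (4|13).
Factor out 2: 4 = 2^2. Since 13 ≡ 5 (mod 8), (2|13) = -1, and (2|13)^2 = +1. Now have (1|13).
(1|13) = 1. Collecting the sign factors: 1.
(745|719) = 1, and 719 is prime, so 745 is a quadratic residue mod 719.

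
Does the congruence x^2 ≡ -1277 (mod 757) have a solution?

yes

(-1277|757)
  = (237|757)    [-1277 ≡ 237 mod 757]
  = (757|237)    [QR: 237 ≡ 1 mod 4, sign kept]
  = (46|237)    [757 ≡ 46 mod 237]
  = -(23|237)    [237 ≡ 5 mod 8 ⇒ (2|237) = -1]
  = -(237|23)    [QR: 237 ≡ 1 mod 4, sign kept]
  = -(7|23)    [237 ≡ 7 mod 23]
  = (23|7)    [QR: both ≡ 3 mod 4, sign flips]
  = (2|7)    [23 ≡ 2 mod 7]
  = (1|7)    [7 ≡ 7 mod 8 ⇒ (2|7) = +1]
  = 1    [(1|7) = 1]
The Legendre symbol is 1, so x^2 ≡ -1277 (mod 757) has solution.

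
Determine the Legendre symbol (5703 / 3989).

Reduce the numerator: 5703 ≡ 1714 (mod 3989), so (5703 / 3989) = (1714 / 3989).
Factor out 2: 1714 = 2·857. Since 3989 ≡ 5 (mod 8), (2 / 3989) = -1. Now have -(857 / 3989).
857 ≡ 1 (mod 4), so quadratic reciprocity gives (857 / 3989) = (3989 / 857). Reduce: 3989 ≡ 561 (mod 857). Now have -(561 / 857).
561 ≡ 1 (mod 4), so quadratic reciprocity gives (561 / 857) = (857 / 561). Reduce: 857 ≡ 296 (mod 561). Now have -(296 / 561).
Factor out 2: 296 = 2^3·37. Since 561 ≡ 1 (mod 8), (2 / 561) = +1, and (2 / 561)^3 = +1. Now have -(37 / 561).
37 ≡ 1 (mod 4), so quadratic reciprocity gives (37 / 561) = (561 / 37). Reduce: 561 ≡ 6 (mod 37). Now have -(6 / 37).
Factor out 2: 6 = 2·3. Since 37 ≡ 5 (mod 8), (2 / 37) = -1. Now have (3 / 37).
37 ≡ 1 (mod 4), so quadratic reciprocity gives (3 / 37) = (37 / 3). Reduce: 37 ≡ 1 (mod 3). Now have (1 / 3).
(1 / 3) = 1. Collecting the sign factors: 1.

1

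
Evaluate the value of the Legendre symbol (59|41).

1

(59|41)
  = (18|41)    [59 ≡ 18 mod 41]
  = (9|41)    [41 ≡ 1 mod 8 ⇒ (2|41) = +1]
  = (41|9)    [QR: 9 ≡ 1 mod 4, sign kept]
  = (5|9)    [41 ≡ 5 mod 9]
  = (9|5)    [QR: 5 ≡ 1 mod 4, sign kept]
  = (4|5)    [9 ≡ 4 mod 5]
  = (1|5)    [5 ≡ 5 mod 8 ⇒ (2|5)^2 = +1]
  = 1    [(1|5) = 1]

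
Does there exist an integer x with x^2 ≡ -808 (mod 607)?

Reduce the numerator: -808 ≡ 406 (mod 607), so (-808/607) = (406/607).
Factor out 2: 406 = 2·203. Since 607 ≡ 7 (mod 8), (2/607) = +1. Now have (203/607).
Both 203 ≡ 3 and 607 ≡ 3 (mod 4), so reciprocity gives (203/607) = -(607/203). Reduce: 607 ≡ 201 (mod 203). Now have -(201/203).
201 ≡ 1 (mod 4), so quadratic reciprocity gives (201/203) = (203/201). Reduce: 203 ≡ 2 (mod 201). Now have -(2/201).
Factor out 2: 2 = 2. Since 201 ≡ 1 (mod 8), (2/201) = +1. Now have -(1/201).
(1/201) = 1. Collecting the sign factors: -1.
The Legendre symbol is -1, so x^2 ≡ -808 (mod 607) has no solution.

no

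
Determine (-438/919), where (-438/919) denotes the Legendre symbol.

(-438/919)
  = (481/919)    [-438 ≡ 481 mod 919]
  = (919/481)    [QR: 481 ≡ 1 mod 4, sign kept]
  = (438/481)    [919 ≡ 438 mod 481]
  = (219/481)    [481 ≡ 1 mod 8 ⇒ (2/481) = +1]
  = (481/219)    [QR: 481 ≡ 1 mod 4, sign kept]
  = (43/219)    [481 ≡ 43 mod 219]
  = -(219/43)    [QR: both ≡ 3 mod 4, sign flips]
  = -(4/43)    [219 ≡ 4 mod 43]
  = -(1/43)    [43 ≡ 3 mod 8 ⇒ (2/43)^2 = +1]
  = -1    [(1/43) = 1]

-1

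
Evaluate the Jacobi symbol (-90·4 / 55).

By multiplicativity, (-90·4 / 55) = (-90 / 55)·(4 / 55).
First factor (-90 / 55):
(-90 / 55)
  = (20 / 55)    [-90 ≡ 20 mod 55]
  = (5 / 55)    [55 ≡ 7 mod 8 ⇒ (2 / 55)^2 = +1]
  = (55 / 5)    [QR: 5 ≡ 1 mod 4, sign kept]
  = (0 / 5)    [55 ≡ 0 mod 5]
  = 0    [numerator 0, gcd > 1]
Second factor (4 / 55):
(4 / 55)
  = (1 / 55)    [55 ≡ 7 mod 8 ⇒ (2 / 55)^2 = +1]
  = 1    [(1 / 55) = 1]
Product: (0)·(1) = 0.

0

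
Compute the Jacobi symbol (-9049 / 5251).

1

Reduce the numerator: -9049 ≡ 1453 (mod 5251), so (-9049 / 5251) = (1453 / 5251).
1453 ≡ 1 (mod 4), so quadratic reciprocity gives (1453 / 5251) = (5251 / 1453). Reduce: 5251 ≡ 892 (mod 1453). Now have (892 / 1453).
Factor out 2: 892 = 2^2·223. Since 1453 ≡ 5 (mod 8), (2 / 1453) = -1, and (2 / 1453)^2 = +1. Now have (223 / 1453).
1453 ≡ 1 (mod 4), so quadratic reciprocity gives (223 / 1453) = (1453 / 223). Reduce: 1453 ≡ 115 (mod 223). Now have (115 / 223).
Both 115 ≡ 3 and 223 ≡ 3 (mod 4), so reciprocity gives (115 / 223) = -(223 / 115). Reduce: 223 ≡ 108 (mod 115). Now have -(108 / 115).
Factor out 2: 108 = 2^2·27. Since 115 ≡ 3 (mod 8), (2 / 115) = -1, and (2 / 115)^2 = +1. Now have -(27 / 115).
Both 27 ≡ 3 and 115 ≡ 3 (mod 4), so reciprocity gives (27 / 115) = -(115 / 27). Reduce: 115 ≡ 7 (mod 27). Now have (7 / 27).
Both 7 ≡ 3 and 27 ≡ 3 (mod 4), so reciprocity gives (7 / 27) = -(27 / 7). Reduce: 27 ≡ 6 (mod 7). Now have -(6 / 7).
Factor out 2: 6 = 2·3. Since 7 ≡ 7 (mod 8), (2 / 7) = +1. Now have -(3 / 7).
Both 3 ≡ 3 and 7 ≡ 3 (mod 4), so reciprocity gives (3 / 7) = -(7 / 3). Reduce: 7 ≡ 1 (mod 3). Now have (1 / 3).
(1 / 3) = 1. Collecting the sign factors: 1.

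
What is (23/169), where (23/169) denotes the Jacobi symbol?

1

169 ≡ 1 (mod 4), so quadratic reciprocity gives (23/169) = (169/23). Reduce: 169 ≡ 8 (mod 23). Now have (8/23).
Factor out 2: 8 = 2^3. Since 23 ≡ 7 (mod 8), (2/23) = +1, and (2/23)^3 = +1. Now have (1/23).
(1/23) = 1. Collecting the sign factors: 1.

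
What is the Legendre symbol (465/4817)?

-1

(465/4817)
  = (4817/465)    [QR: 465 ≡ 1 mod 4, sign kept]
  = (167/465)    [4817 ≡ 167 mod 465]
  = (465/167)    [QR: 465 ≡ 1 mod 4, sign kept]
  = (131/167)    [465 ≡ 131 mod 167]
  = -(167/131)    [QR: both ≡ 3 mod 4, sign flips]
  = -(36/131)    [167 ≡ 36 mod 131]
  = -(9/131)    [131 ≡ 3 mod 8 ⇒ (2/131)^2 = +1]
  = -(131/9)    [QR: 9 ≡ 1 mod 4, sign kept]
  = -(5/9)    [131 ≡ 5 mod 9]
  = -(9/5)    [QR: 5 ≡ 1 mod 4, sign kept]
  = -(4/5)    [9 ≡ 4 mod 5]
  = -(1/5)    [5 ≡ 5 mod 8 ⇒ (2/5)^2 = +1]
  = -1    [(1/5) = 1]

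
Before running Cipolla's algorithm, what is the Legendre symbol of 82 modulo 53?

1

Reduce the numerator: 82 ≡ 29 (mod 53), so (82 / 53) = (29 / 53).
29 ≡ 1 (mod 4), so quadratic reciprocity gives (29 / 53) = (53 / 29). Reduce: 53 ≡ 24 (mod 29). Now have (24 / 29).
Factor out 2: 24 = 2^3·3. Since 29 ≡ 5 (mod 8), (2 / 29) = -1, and (2 / 29)^3 = -1. Now have -(3 / 29).
29 ≡ 1 (mod 4), so quadratic reciprocity gives (3 / 29) = (29 / 3). Reduce: 29 ≡ 2 (mod 3). Now have -(2 / 3).
Factor out 2: 2 = 2. Since 3 ≡ 3 (mod 8), (2 / 3) = -1. Now have (1 / 3).
(1 / 3) = 1. Collecting the sign factors: 1.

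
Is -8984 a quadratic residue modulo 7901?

Reduce the numerator: -8984 ≡ 6818 (mod 7901), so (-8984/7901) = (6818/7901).
Factor out 2: 6818 = 2·3409. Since 7901 ≡ 5 (mod 8), (2/7901) = -1. Now have -(3409/7901).
3409 ≡ 1 (mod 4), so quadratic reciprocity gives (3409/7901) = (7901/3409). Reduce: 7901 ≡ 1083 (mod 3409). Now have -(1083/3409).
3409 ≡ 1 (mod 4), so quadratic reciprocity gives (1083/3409) = (3409/1083). Reduce: 3409 ≡ 160 (mod 1083). Now have -(160/1083).
Factor out 2: 160 = 2^5·5. Since 1083 ≡ 3 (mod 8), (2/1083) = -1, and (2/1083)^5 = -1. Now have (5/1083).
5 ≡ 1 (mod 4), so quadratic reciprocity gives (5/1083) = (1083/5). Reduce: 1083 ≡ 3 (mod 5). Now have (3/5).
5 ≡ 1 (mod 4), so quadratic reciprocity gives (3/5) = (5/3). Reduce: 5 ≡ 2 (mod 3). Now have (2/3).
Factor out 2: 2 = 2. Since 3 ≡ 3 (mod 8), (2/3) = -1. Now have -(1/3).
(1/3) = 1. Collecting the sign factors: -1.
(-8984/7901) = -1, and 7901 is prime, so -8984 is not a quadratic residue mod 7901.

no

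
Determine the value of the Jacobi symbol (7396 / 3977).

1

Reduce the numerator: 7396 ≡ 3419 (mod 3977), so (7396 / 3977) = (3419 / 3977).
3977 ≡ 1 (mod 4), so quadratic reciprocity gives (3419 / 3977) = (3977 / 3419). Reduce: 3977 ≡ 558 (mod 3419). Now have (558 / 3419).
Factor out 2: 558 = 2·279. Since 3419 ≡ 3 (mod 8), (2 / 3419) = -1. Now have -(279 / 3419).
Both 279 ≡ 3 and 3419 ≡ 3 (mod 4), so reciprocity gives (279 / 3419) = -(3419 / 279). Reduce: 3419 ≡ 71 (mod 279). Now have (71 / 279).
Both 71 ≡ 3 and 279 ≡ 3 (mod 4), so reciprocity gives (71 / 279) = -(279 / 71). Reduce: 279 ≡ 66 (mod 71). Now have -(66 / 71).
Factor out 2: 66 = 2·33. Since 71 ≡ 7 (mod 8), (2 / 71) = +1. Now have -(33 / 71).
33 ≡ 1 (mod 4), so quadratic reciprocity gives (33 / 71) = (71 / 33). Reduce: 71 ≡ 5 (mod 33). Now have -(5 / 33).
5 ≡ 1 (mod 4), so quadratic reciprocity gives (5 / 33) = (33 / 5). Reduce: 33 ≡ 3 (mod 5). Now have -(3 / 5).
5 ≡ 1 (mod 4), so quadratic reciprocity gives (3 / 5) = (5 / 3). Reduce: 5 ≡ 2 (mod 3). Now have -(2 / 3).
Factor out 2: 2 = 2. Since 3 ≡ 3 (mod 8), (2 / 3) = -1. Now have (1 / 3).
(1 / 3) = 1. Collecting the sign factors: 1.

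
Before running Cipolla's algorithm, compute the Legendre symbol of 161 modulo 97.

1

(161/97)
  = (64/97)    [161 ≡ 64 mod 97]
  = (1/97)    [97 ≡ 1 mod 8 ⇒ (2/97)^6 = +1]
  = 1    [(1/97) = 1]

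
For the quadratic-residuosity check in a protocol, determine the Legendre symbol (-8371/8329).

Pull out -1: (-8371/8329) = (-1/8329)·(8371/8329). Since 8329 ≡ 1 (mod 4), (-1/8329) = +1. Now have (8371/8329).
Reduce the numerator: 8371 ≡ 42 (mod 8329), so (8371/8329) = (42/8329).
Factor out 2: 42 = 2·21. Since 8329 ≡ 1 (mod 8), (2/8329) = +1. Now have (21/8329).
21 ≡ 1 (mod 4), so quadratic reciprocity gives (21/8329) = (8329/21). Reduce: 8329 ≡ 13 (mod 21). Now have (13/21).
13 ≡ 1 (mod 4), so quadratic reciprocity gives (13/21) = (21/13). Reduce: 21 ≡ 8 (mod 13). Now have (8/13).
Factor out 2: 8 = 2^3. Since 13 ≡ 5 (mod 8), (2/13) = -1, and (2/13)^3 = -1. Now have -(1/13).
(1/13) = 1. Collecting the sign factors: -1.

-1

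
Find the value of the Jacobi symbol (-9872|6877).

Reduce the numerator: -9872 ≡ 3882 (mod 6877), so (-9872|6877) = (3882|6877).
Factor out 2: 3882 = 2·1941. Since 6877 ≡ 5 (mod 8), (2|6877) = -1. Now have -(1941|6877).
1941 ≡ 1 (mod 4), so quadratic reciprocity gives (1941|6877) = (6877|1941). Reduce: 6877 ≡ 1054 (mod 1941). Now have -(1054|1941).
Factor out 2: 1054 = 2·527. Since 1941 ≡ 5 (mod 8), (2|1941) = -1. Now have (527|1941).
1941 ≡ 1 (mod 4), so quadratic reciprocity gives (527|1941) = (1941|527). Reduce: 1941 ≡ 360 (mod 527). Now have (360|527).
Factor out 2: 360 = 2^3·45. Since 527 ≡ 7 (mod 8), (2|527) = +1, and (2|527)^3 = +1. Now have (45|527).
45 ≡ 1 (mod 4), so quadratic reciprocity gives (45|527) = (527|45). Reduce: 527 ≡ 32 (mod 45). Now have (32|45).
Factor out 2: 32 = 2^5. Since 45 ≡ 5 (mod 8), (2|45) = -1, and (2|45)^5 = -1. Now have -(1|45).
(1|45) = 1. Collecting the sign factors: -1.

-1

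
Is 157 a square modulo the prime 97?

Reduce the numerator: 157 ≡ 60 (mod 97), so (157|97) = (60|97).
Factor out 2: 60 = 2^2·15. Since 97 ≡ 1 (mod 8), (2|97) = +1, and (2|97)^2 = +1. Now have (15|97).
97 ≡ 1 (mod 4), so quadratic reciprocity gives (15|97) = (97|15). Reduce: 97 ≡ 7 (mod 15). Now have (7|15).
Both 7 ≡ 3 and 15 ≡ 3 (mod 4), so reciprocity gives (7|15) = -(15|7). Reduce: 15 ≡ 1 (mod 7). Now have -(1|7).
(1|7) = 1. Collecting the sign factors: -1.
The Legendre symbol is -1, so x^2 ≡ 157 (mod 97) has no solution.

no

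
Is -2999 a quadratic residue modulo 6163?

Reduce the numerator: -2999 ≡ 3164 (mod 6163), so (-2999/6163) = (3164/6163).
Factor out 2: 3164 = 2^2·791. Since 6163 ≡ 3 (mod 8), (2/6163) = -1, and (2/6163)^2 = +1. Now have (791/6163).
Both 791 ≡ 3 and 6163 ≡ 3 (mod 4), so reciprocity gives (791/6163) = -(6163/791). Reduce: 6163 ≡ 626 (mod 791). Now have -(626/791).
Factor out 2: 626 = 2·313. Since 791 ≡ 7 (mod 8), (2/791) = +1. Now have -(313/791).
313 ≡ 1 (mod 4), so quadratic reciprocity gives (313/791) = (791/313). Reduce: 791 ≡ 165 (mod 313). Now have -(165/313).
165 ≡ 1 (mod 4), so quadratic reciprocity gives (165/313) = (313/165). Reduce: 313 ≡ 148 (mod 165). Now have -(148/165).
Factor out 2: 148 = 2^2·37. Since 165 ≡ 5 (mod 8), (2/165) = -1, and (2/165)^2 = +1. Now have -(37/165).
37 ≡ 1 (mod 4), so quadratic reciprocity gives (37/165) = (165/37). Reduce: 165 ≡ 17 (mod 37). Now have -(17/37).
17 ≡ 1 (mod 4), so quadratic reciprocity gives (17/37) = (37/17). Reduce: 37 ≡ 3 (mod 17). Now have -(3/17).
17 ≡ 1 (mod 4), so quadratic reciprocity gives (3/17) = (17/3). Reduce: 17 ≡ 2 (mod 3). Now have -(2/3).
Factor out 2: 2 = 2. Since 3 ≡ 3 (mod 8), (2/3) = -1. Now have (1/3).
(1/3) = 1. Collecting the sign factors: 1.
The Legendre symbol is 1, so x^2 ≡ -2999 (mod 6163) has solution.

yes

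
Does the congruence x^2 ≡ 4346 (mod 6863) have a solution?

no

Factor out 2: 4346 = 2·2173. Since 6863 ≡ 7 (mod 8), (2/6863) = +1. Now have (2173/6863).
2173 ≡ 1 (mod 4), so quadratic reciprocity gives (2173/6863) = (6863/2173). Reduce: 6863 ≡ 344 (mod 2173). Now have (344/2173).
Factor out 2: 344 = 2^3·43. Since 2173 ≡ 5 (mod 8), (2/2173) = -1, and (2/2173)^3 = -1. Now have -(43/2173).
2173 ≡ 1 (mod 4), so quadratic reciprocity gives (43/2173) = (2173/43). Reduce: 2173 ≡ 23 (mod 43). Now have -(23/43).
Both 23 ≡ 3 and 43 ≡ 3 (mod 4), so reciprocity gives (23/43) = -(43/23). Reduce: 43 ≡ 20 (mod 23). Now have (20/23).
Factor out 2: 20 = 2^2·5. Since 23 ≡ 7 (mod 8), (2/23) = +1, and (2/23)^2 = +1. Now have (5/23).
5 ≡ 1 (mod 4), so quadratic reciprocity gives (5/23) = (23/5). Reduce: 23 ≡ 3 (mod 5). Now have (3/5).
5 ≡ 1 (mod 4), so quadratic reciprocity gives (3/5) = (5/3). Reduce: 5 ≡ 2 (mod 3). Now have (2/3).
Factor out 2: 2 = 2. Since 3 ≡ 3 (mod 8), (2/3) = -1. Now have -(1/3).
(1/3) = 1. Collecting the sign factors: -1.
The Legendre symbol is -1, so x^2 ≡ 4346 (mod 6863) has no solution.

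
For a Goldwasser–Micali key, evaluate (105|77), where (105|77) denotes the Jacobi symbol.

0

(105|77)
  = (28|77)    [105 ≡ 28 mod 77]
  = (7|77)    [77 ≡ 5 mod 8 ⇒ (2|77)^2 = +1]
  = (77|7)    [QR: 77 ≡ 1 mod 4, sign kept]
  = (0|7)    [77 ≡ 0 mod 7]
  = 0    [numerator 0, gcd > 1]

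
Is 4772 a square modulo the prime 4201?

(4772|4201)
  = (571|4201)    [4772 ≡ 571 mod 4201]
  = (4201|571)    [QR: 4201 ≡ 1 mod 4, sign kept]
  = (204|571)    [4201 ≡ 204 mod 571]
  = (51|571)    [571 ≡ 3 mod 8 ⇒ (2|571)^2 = +1]
  = -(571|51)    [QR: both ≡ 3 mod 4, sign flips]
  = -(10|51)    [571 ≡ 10 mod 51]
  = (5|51)    [51 ≡ 3 mod 8 ⇒ (2|51) = -1]
  = (51|5)    [QR: 5 ≡ 1 mod 4, sign kept]
  = (1|5)    [51 ≡ 1 mod 5]
  = 1    [(1|5) = 1]
(4772|4201) = 1, and 4201 is prime, so 4772 is a quadratic residue mod 4201.

yes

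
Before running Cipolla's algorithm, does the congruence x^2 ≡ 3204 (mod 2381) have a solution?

yes

(3204/2381)
  = (823/2381)    [3204 ≡ 823 mod 2381]
  = (2381/823)    [QR: 2381 ≡ 1 mod 4, sign kept]
  = (735/823)    [2381 ≡ 735 mod 823]
  = -(823/735)    [QR: both ≡ 3 mod 4, sign flips]
  = -(88/735)    [823 ≡ 88 mod 735]
  = -(11/735)    [735 ≡ 7 mod 8 ⇒ (2/735)^3 = +1]
  = (735/11)    [QR: both ≡ 3 mod 4, sign flips]
  = (9/11)    [735 ≡ 9 mod 11]
  = (11/9)    [QR: 9 ≡ 1 mod 4, sign kept]
  = (2/9)    [11 ≡ 2 mod 9]
  = (1/9)    [9 ≡ 1 mod 8 ⇒ (2/9) = +1]
  = 1    [(1/9) = 1]
The Legendre symbol is 1, so x^2 ≡ 3204 (mod 2381) has solution.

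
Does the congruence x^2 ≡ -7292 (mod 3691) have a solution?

(-7292/3691)
  = (90/3691)    [-7292 ≡ 90 mod 3691]
  = -(45/3691)    [3691 ≡ 3 mod 8 ⇒ (2/3691) = -1]
  = -(3691/45)    [QR: 45 ≡ 1 mod 4, sign kept]
  = -(1/45)    [3691 ≡ 1 mod 45]
  = -1    [(1/45) = 1]
(-7292/3691) = -1, and 3691 is prime, so -7292 is not a quadratic residue mod 3691.

no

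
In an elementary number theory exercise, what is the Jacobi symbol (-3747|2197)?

1

Reduce the numerator: -3747 ≡ 647 (mod 2197), so (-3747|2197) = (647|2197).
2197 ≡ 1 (mod 4), so quadratic reciprocity gives (647|2197) = (2197|647). Reduce: 2197 ≡ 256 (mod 647). Now have (256|647).
Factor out 2: 256 = 2^8. Since 647 ≡ 7 (mod 8), (2|647) = +1, and (2|647)^8 = +1. Now have (1|647).
(1|647) = 1. Collecting the sign factors: 1.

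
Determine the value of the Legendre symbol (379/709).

709 ≡ 1 (mod 4), so quadratic reciprocity gives (379/709) = (709/379). Reduce: 709 ≡ 330 (mod 379). Now have (330/379).
Factor out 2: 330 = 2·165. Since 379 ≡ 3 (mod 8), (2/379) = -1. Now have -(165/379).
165 ≡ 1 (mod 4), so quadratic reciprocity gives (165/379) = (379/165). Reduce: 379 ≡ 49 (mod 165). Now have -(49/165).
49 ≡ 1 (mod 4), so quadratic reciprocity gives (49/165) = (165/49). Reduce: 165 ≡ 18 (mod 49). Now have -(18/49).
Factor out 2: 18 = 2·9. Since 49 ≡ 1 (mod 8), (2/49) = +1. Now have -(9/49).
9 ≡ 1 (mod 4), so quadratic reciprocity gives (9/49) = (49/9). Reduce: 49 ≡ 4 (mod 9). Now have -(4/9).
Factor out 2: 4 = 2^2. Since 9 ≡ 1 (mod 8), (2/9) = +1, and (2/9)^2 = +1. Now have -(1/9).
(1/9) = 1. Collecting the sign factors: -1.

-1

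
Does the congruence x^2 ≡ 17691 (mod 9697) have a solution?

yes

Reduce the numerator: 17691 ≡ 7994 (mod 9697), so (17691/9697) = (7994/9697).
Factor out 2: 7994 = 2·3997. Since 9697 ≡ 1 (mod 8), (2/9697) = +1. Now have (3997/9697).
3997 ≡ 1 (mod 4), so quadratic reciprocity gives (3997/9697) = (9697/3997). Reduce: 9697 ≡ 1703 (mod 3997). Now have (1703/3997).
3997 ≡ 1 (mod 4), so quadratic reciprocity gives (1703/3997) = (3997/1703). Reduce: 3997 ≡ 591 (mod 1703). Now have (591/1703).
Both 591 ≡ 3 and 1703 ≡ 3 (mod 4), so reciprocity gives (591/1703) = -(1703/591). Reduce: 1703 ≡ 521 (mod 591). Now have -(521/591).
521 ≡ 1 (mod 4), so quadratic reciprocity gives (521/591) = (591/521). Reduce: 591 ≡ 70 (mod 521). Now have -(70/521).
Factor out 2: 70 = 2·35. Since 521 ≡ 1 (mod 8), (2/521) = +1. Now have -(35/521).
521 ≡ 1 (mod 4), so quadratic reciprocity gives (35/521) = (521/35). Reduce: 521 ≡ 31 (mod 35). Now have -(31/35).
Both 31 ≡ 3 and 35 ≡ 3 (mod 4), so reciprocity gives (31/35) = -(35/31). Reduce: 35 ≡ 4 (mod 31). Now have (4/31).
Factor out 2: 4 = 2^2. Since 31 ≡ 7 (mod 8), (2/31) = +1, and (2/31)^2 = +1. Now have (1/31).
(1/31) = 1. Collecting the sign factors: 1.
The Legendre symbol is 1, so x^2 ≡ 17691 (mod 9697) has solution.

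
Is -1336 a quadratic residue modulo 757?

(-1336/757)
  = (1336/757)    [757 ≡ 1 mod 4 ⇒ (-1/757) = +1]
  = (579/757)    [1336 ≡ 579 mod 757]
  = (757/579)    [QR: 757 ≡ 1 mod 4, sign kept]
  = (178/579)    [757 ≡ 178 mod 579]
  = -(89/579)    [579 ≡ 3 mod 8 ⇒ (2/579) = -1]
  = -(579/89)    [QR: 89 ≡ 1 mod 4, sign kept]
  = -(45/89)    [579 ≡ 45 mod 89]
  = -(89/45)    [QR: 45 ≡ 1 mod 4, sign kept]
  = -(44/45)    [89 ≡ 44 mod 45]
  = -(11/45)    [45 ≡ 5 mod 8 ⇒ (2/45)^2 = +1]
  = -(45/11)    [QR: 45 ≡ 1 mod 4, sign kept]
  = -(1/11)    [45 ≡ 1 mod 11]
  = -1    [(1/11) = 1]
The Legendre symbol is -1, so x^2 ≡ -1336 (mod 757) has no solution.

no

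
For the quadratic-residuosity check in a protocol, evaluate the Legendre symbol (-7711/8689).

-1

(-7711/8689)
  = (7711/8689)    [8689 ≡ 1 mod 4 ⇒ (-1/8689) = +1]
  = (8689/7711)    [QR: 8689 ≡ 1 mod 4, sign kept]
  = (978/7711)    [8689 ≡ 978 mod 7711]
  = (489/7711)    [7711 ≡ 7 mod 8 ⇒ (2/7711) = +1]
  = (7711/489)    [QR: 489 ≡ 1 mod 4, sign kept]
  = (376/489)    [7711 ≡ 376 mod 489]
  = (47/489)    [489 ≡ 1 mod 8 ⇒ (2/489)^3 = +1]
  = (489/47)    [QR: 489 ≡ 1 mod 4, sign kept]
  = (19/47)    [489 ≡ 19 mod 47]
  = -(47/19)    [QR: both ≡ 3 mod 4, sign flips]
  = -(9/19)    [47 ≡ 9 mod 19]
  = -(19/9)    [QR: 9 ≡ 1 mod 4, sign kept]
  = -(1/9)    [19 ≡ 1 mod 9]
  = -1    [(1/9) = 1]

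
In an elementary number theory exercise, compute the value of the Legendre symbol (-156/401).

1

(-156/401)
  = (245/401)    [-156 ≡ 245 mod 401]
  = (401/245)    [QR: 245 ≡ 1 mod 4, sign kept]
  = (156/245)    [401 ≡ 156 mod 245]
  = (39/245)    [245 ≡ 5 mod 8 ⇒ (2/245)^2 = +1]
  = (245/39)    [QR: 245 ≡ 1 mod 4, sign kept]
  = (11/39)    [245 ≡ 11 mod 39]
  = -(39/11)    [QR: both ≡ 3 mod 4, sign flips]
  = -(6/11)    [39 ≡ 6 mod 11]
  = (3/11)    [11 ≡ 3 mod 8 ⇒ (2/11) = -1]
  = -(11/3)    [QR: both ≡ 3 mod 4, sign flips]
  = -(2/3)    [11 ≡ 2 mod 3]
  = (1/3)    [3 ≡ 3 mod 8 ⇒ (2/3) = -1]
  = 1    [(1/3) = 1]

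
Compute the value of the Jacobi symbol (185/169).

Reduce the numerator: 185 ≡ 16 (mod 169), so (185/169) = (16/169).
Factor out 2: 16 = 2^4. Since 169 ≡ 1 (mod 8), (2/169) = +1, and (2/169)^4 = +1. Now have (1/169).
(1/169) = 1. Collecting the sign factors: 1.

1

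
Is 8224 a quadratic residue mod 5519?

yes

(8224/5519)
  = (2705/5519)    [8224 ≡ 2705 mod 5519]
  = (5519/2705)    [QR: 2705 ≡ 1 mod 4, sign kept]
  = (109/2705)    [5519 ≡ 109 mod 2705]
  = (2705/109)    [QR: 109 ≡ 1 mod 4, sign kept]
  = (89/109)    [2705 ≡ 89 mod 109]
  = (109/89)    [QR: 89 ≡ 1 mod 4, sign kept]
  = (20/89)    [109 ≡ 20 mod 89]
  = (5/89)    [89 ≡ 1 mod 8 ⇒ (2/89)^2 = +1]
  = (89/5)    [QR: 5 ≡ 1 mod 4, sign kept]
  = (4/5)    [89 ≡ 4 mod 5]
  = (1/5)    [5 ≡ 5 mod 8 ⇒ (2/5)^2 = +1]
  = 1    [(1/5) = 1]
The Legendre symbol is 1, so x^2 ≡ 8224 (mod 5519) has solution.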